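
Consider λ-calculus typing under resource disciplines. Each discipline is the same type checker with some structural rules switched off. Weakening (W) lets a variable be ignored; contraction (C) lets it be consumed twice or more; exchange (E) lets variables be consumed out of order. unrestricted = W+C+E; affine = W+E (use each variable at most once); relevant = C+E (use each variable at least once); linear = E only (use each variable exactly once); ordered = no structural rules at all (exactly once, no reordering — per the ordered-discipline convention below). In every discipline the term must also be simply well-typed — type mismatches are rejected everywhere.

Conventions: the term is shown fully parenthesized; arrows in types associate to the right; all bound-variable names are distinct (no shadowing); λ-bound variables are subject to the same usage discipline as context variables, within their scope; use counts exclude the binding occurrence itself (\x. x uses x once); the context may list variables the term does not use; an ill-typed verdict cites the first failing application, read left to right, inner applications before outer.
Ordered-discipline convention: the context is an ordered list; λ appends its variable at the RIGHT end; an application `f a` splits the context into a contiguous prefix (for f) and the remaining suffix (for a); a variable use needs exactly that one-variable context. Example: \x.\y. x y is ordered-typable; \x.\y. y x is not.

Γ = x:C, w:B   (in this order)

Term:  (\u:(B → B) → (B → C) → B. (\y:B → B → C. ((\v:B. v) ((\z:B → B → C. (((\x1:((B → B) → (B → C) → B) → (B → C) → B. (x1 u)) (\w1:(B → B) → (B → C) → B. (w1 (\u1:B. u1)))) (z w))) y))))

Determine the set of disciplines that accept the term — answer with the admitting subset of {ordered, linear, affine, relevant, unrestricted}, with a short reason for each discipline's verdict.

admitted in: affine, unrestricted
usage: x: 0×, w: 1×, u (λ-bound): 1×, y (λ-bound): 1×, v (λ-bound): 1×, z (λ-bound): 1×, x1 (λ-bound): 1×, w1 (λ-bound): 1×, u1 (λ-bound): 1×
use order (left to right): v, x1, u, w1, u1, z, w, y
typing: well-typed — term : ((B → B) → (B → C) → B) → (B → B → C) → B
ordered: ✗ — x never used (weakening)
linear: ✗ — x never used (weakening)
affine: ✓ — x, w, u, y, v, z, x1, w1, u1: no repeats, contraction unneeded
relevant: ✗ — x never used (weakening)
unrestricted: ✓ — type-checks (((B → B) → (B → C) → B) → (B → B → C) → B) and nothing is barred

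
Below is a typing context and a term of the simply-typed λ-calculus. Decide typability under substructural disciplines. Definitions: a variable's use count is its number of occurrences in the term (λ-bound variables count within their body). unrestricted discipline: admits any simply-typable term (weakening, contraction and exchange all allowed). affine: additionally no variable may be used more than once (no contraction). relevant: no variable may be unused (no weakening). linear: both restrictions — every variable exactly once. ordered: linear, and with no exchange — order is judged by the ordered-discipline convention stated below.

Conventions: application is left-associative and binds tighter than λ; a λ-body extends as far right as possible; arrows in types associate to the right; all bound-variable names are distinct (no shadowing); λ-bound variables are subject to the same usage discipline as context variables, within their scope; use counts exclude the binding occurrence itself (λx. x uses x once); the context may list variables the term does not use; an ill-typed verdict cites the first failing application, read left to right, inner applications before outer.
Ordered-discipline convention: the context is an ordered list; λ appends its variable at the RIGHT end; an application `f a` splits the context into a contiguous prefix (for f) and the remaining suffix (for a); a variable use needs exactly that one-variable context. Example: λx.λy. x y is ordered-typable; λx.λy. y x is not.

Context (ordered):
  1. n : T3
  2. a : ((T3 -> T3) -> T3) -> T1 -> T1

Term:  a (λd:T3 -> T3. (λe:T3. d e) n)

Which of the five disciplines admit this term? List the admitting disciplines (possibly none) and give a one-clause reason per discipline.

admitted in: linear, affine, relevant, unrestricted
counts: n: 1; a: 1; d (λ-bound): 1; e (λ-bound): 1
order of uses: a, d, e, n
typing: the term checks, with type T1 -> T1
ordered: ✗, needs exchange: uses follow a, d, e, n
linear: ✓, n, a, d, e: one use apiece
affine: ✓, at most one use each (n, a, d, e)
relevant: ✓, none of n, a, d, e goes unused
unrestricted: ✓, typability at T1 -> T1 is all that's needed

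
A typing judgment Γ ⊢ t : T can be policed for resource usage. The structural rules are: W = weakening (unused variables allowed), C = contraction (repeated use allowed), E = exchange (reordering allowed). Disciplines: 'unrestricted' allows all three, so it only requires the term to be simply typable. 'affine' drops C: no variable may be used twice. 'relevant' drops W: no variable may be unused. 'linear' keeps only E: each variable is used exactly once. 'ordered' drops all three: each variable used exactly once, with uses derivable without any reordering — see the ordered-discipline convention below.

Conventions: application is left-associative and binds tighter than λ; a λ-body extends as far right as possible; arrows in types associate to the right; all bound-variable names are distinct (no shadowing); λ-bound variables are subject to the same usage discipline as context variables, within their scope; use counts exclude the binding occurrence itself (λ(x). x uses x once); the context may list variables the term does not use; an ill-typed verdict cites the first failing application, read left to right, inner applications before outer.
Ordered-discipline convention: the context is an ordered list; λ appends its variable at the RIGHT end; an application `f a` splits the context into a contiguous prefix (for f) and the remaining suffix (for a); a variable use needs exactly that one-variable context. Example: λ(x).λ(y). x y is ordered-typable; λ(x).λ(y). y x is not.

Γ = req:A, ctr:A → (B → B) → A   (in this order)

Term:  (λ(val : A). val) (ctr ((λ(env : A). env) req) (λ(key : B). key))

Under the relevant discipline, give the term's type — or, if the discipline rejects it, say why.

term : A
usage: req: 1×, ctr: 1×, val (λ-bound): 1×, env (λ-bound): 1×, key (λ-bound): 1×
use order (left to right): val, ctr, env, req, key
typing: well-typed — term : A
across the five disciplines: ordered ✗, linear ✓, affine ✓, relevant ✓, unrestricted ✓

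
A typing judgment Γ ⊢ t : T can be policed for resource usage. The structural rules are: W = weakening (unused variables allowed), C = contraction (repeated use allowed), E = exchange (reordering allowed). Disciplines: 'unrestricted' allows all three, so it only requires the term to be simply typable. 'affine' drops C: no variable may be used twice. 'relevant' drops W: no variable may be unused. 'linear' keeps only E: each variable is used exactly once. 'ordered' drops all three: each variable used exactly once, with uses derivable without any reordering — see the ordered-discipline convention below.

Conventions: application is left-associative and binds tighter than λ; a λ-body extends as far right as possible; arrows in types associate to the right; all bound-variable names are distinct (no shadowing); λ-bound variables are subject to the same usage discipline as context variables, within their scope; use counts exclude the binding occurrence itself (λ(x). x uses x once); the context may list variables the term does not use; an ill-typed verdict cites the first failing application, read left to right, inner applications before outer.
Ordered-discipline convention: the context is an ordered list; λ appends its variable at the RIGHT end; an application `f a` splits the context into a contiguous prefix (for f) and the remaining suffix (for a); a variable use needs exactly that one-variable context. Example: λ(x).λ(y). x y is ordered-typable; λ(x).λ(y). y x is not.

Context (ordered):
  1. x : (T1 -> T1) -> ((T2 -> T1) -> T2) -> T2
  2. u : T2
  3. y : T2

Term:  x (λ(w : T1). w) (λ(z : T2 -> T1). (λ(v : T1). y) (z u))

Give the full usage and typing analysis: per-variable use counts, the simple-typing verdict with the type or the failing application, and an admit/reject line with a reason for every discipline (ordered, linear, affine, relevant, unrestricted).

use counts: x: 1×; u: 1×; y: 1×; w [bound]: 1×; z [bound]: 1×; v [bound]: 0×
uses in reading order: x, w, y, z, u
typing: well-typed at T2
ordered: ✗, unused: v — weakening required
linear: ✗, unused: v — weakening required
affine: ✓, none of x, u, y, w, z, v used more than once
relevant: ✗, unused: v — weakening required
unrestricted: ✓, type-checks (T2) and nothing is barred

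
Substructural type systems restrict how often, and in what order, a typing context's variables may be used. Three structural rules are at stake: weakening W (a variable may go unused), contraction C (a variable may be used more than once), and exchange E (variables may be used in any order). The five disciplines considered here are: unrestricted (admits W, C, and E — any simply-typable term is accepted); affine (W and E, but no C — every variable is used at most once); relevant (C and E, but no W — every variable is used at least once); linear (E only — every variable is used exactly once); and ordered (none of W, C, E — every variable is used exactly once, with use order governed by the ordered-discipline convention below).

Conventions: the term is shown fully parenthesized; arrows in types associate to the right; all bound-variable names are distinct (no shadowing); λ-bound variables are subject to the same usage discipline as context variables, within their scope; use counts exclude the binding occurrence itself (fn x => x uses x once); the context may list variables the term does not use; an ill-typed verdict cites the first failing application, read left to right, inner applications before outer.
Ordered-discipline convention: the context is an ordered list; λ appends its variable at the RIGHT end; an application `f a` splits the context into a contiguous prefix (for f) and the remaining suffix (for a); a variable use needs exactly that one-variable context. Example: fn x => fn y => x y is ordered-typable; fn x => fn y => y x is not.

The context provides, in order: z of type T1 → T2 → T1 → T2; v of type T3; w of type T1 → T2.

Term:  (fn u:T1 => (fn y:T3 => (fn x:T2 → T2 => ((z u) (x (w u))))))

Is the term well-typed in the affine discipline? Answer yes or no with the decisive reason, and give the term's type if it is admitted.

no — needs contraction — u ×2
usage: z=1, v=0, w=1, u [bound]=2, y [bound]=0, x [bound]=1
uses in reading order: z, u, x, w, u
typing: the term checks, with type T1 → T3 → (T2 → T2) → T1 → T2
all disciplines: ordered ✗; linear ✗; affine ✗; relevant ✗; unrestricted ✓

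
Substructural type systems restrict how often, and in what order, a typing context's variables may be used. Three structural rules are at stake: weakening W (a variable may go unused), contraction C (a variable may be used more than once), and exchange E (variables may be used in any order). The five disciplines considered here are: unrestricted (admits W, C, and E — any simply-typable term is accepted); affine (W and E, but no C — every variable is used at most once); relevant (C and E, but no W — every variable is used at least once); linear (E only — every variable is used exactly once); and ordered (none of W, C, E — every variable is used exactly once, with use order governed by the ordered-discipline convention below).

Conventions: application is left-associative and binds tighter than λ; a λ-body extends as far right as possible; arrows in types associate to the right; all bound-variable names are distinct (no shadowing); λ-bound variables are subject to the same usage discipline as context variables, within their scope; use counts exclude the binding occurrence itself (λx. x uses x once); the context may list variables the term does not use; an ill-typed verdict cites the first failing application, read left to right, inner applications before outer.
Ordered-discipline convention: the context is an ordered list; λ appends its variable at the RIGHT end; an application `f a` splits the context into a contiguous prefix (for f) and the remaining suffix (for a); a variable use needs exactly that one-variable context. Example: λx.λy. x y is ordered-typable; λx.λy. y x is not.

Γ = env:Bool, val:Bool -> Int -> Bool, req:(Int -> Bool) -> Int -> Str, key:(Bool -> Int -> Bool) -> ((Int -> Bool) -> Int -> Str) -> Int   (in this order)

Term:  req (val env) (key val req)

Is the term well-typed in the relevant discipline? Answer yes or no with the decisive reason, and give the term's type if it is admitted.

yes — at least one use each (env, val, req, key); term : Str
counts: env ×1; val ×2; req ×2; key ×1
uses in reading order: req, val, env, key, val, req
typing: the term checks, with type Str
per-discipline verdicts: ordered ✗, linear ✗, affine ✗, relevant ✓, unrestricted ✓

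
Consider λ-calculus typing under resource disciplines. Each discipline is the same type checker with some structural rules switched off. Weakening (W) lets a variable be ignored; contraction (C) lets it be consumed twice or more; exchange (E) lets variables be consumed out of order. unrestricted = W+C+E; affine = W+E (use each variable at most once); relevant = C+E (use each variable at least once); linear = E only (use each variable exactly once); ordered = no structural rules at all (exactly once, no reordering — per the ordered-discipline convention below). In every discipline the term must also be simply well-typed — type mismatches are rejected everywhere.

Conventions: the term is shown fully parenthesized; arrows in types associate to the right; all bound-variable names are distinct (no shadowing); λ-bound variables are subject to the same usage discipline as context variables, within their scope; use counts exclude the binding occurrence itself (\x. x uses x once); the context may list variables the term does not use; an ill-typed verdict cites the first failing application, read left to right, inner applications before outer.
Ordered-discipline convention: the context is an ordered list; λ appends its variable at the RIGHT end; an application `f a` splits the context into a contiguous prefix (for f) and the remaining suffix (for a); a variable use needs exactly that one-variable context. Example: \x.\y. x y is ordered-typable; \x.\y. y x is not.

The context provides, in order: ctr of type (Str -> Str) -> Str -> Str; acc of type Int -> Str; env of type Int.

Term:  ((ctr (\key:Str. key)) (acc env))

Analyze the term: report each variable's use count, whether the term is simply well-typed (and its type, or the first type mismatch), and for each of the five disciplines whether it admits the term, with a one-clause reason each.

use counts: ctr ×1, acc ×1, env ×1, key (λ-bound) ×1
order of uses: ctr, key, acc, env
typing: well-typed — term : Str
ordered: ✓, single-use (ctr, acc, env, key), ordered derivation ok
linear: ✓, single use per variable (ctr, acc, env, key)
affine: ✓, ctr, acc, env, key: no repeats, contraction unneeded
relevant: ✓, every one of ctr, acc, env, key appears
unrestricted: ✓, type-checks (Str) and nothing is barred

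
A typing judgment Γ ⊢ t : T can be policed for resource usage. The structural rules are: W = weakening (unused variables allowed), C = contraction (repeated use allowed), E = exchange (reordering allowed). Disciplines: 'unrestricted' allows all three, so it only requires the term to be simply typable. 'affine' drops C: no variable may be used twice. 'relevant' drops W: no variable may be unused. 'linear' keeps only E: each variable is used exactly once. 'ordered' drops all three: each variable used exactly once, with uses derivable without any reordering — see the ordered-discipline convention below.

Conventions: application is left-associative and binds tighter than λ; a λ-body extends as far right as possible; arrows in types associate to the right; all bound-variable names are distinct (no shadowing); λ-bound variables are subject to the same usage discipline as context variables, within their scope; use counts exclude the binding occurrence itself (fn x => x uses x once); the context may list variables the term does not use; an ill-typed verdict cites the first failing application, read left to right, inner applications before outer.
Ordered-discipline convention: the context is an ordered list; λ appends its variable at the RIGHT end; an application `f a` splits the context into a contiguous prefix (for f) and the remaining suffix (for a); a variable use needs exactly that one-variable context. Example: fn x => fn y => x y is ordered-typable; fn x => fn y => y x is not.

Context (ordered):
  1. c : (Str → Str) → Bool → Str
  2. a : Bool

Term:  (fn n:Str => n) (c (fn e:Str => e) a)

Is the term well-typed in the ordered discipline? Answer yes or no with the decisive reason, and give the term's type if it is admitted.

yes — c, a, n, e once each; derivable with no W/C/E; term : Str
variable uses: c ×1; a ×1; n (bound) ×1; e (bound) ×1
uses in reading order: n, c, e, a
typing: ✓ — Str
all disciplines: ordered ✓ | linear ✓ | affine ✓ | relevant ✓ | unrestricted ✓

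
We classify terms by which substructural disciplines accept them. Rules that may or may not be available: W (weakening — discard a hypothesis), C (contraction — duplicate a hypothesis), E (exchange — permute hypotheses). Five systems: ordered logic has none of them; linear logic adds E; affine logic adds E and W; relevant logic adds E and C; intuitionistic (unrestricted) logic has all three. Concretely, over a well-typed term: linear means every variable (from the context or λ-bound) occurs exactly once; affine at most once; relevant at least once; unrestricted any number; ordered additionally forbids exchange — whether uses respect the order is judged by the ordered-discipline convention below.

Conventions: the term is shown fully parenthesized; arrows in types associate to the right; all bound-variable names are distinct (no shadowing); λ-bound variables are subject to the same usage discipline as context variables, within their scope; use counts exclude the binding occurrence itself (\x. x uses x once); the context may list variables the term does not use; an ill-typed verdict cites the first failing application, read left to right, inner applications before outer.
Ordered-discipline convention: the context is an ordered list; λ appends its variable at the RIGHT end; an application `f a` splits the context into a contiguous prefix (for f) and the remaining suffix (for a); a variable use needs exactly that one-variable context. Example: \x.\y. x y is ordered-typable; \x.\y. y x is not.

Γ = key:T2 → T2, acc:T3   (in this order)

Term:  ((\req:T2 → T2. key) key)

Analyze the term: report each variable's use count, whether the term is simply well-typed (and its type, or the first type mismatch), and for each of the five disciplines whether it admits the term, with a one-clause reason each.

counts: key: 2; acc: 0; req (bound): 0
left-to-right use order: key, key
typing: ✓ — T2 → T2
ordered: ✗, key ×2 used more than once (contraction); needs weakening: acc, req unused
linear: ✗, key ×2 used more than once (contraction); needs weakening: acc, req unused
affine: ✗, key ×2 used more than once (contraction)
relevant: ✗, needs weakening: acc, req unused
unrestricted: ✓, type-checks (T2 → T2) and nothing is barred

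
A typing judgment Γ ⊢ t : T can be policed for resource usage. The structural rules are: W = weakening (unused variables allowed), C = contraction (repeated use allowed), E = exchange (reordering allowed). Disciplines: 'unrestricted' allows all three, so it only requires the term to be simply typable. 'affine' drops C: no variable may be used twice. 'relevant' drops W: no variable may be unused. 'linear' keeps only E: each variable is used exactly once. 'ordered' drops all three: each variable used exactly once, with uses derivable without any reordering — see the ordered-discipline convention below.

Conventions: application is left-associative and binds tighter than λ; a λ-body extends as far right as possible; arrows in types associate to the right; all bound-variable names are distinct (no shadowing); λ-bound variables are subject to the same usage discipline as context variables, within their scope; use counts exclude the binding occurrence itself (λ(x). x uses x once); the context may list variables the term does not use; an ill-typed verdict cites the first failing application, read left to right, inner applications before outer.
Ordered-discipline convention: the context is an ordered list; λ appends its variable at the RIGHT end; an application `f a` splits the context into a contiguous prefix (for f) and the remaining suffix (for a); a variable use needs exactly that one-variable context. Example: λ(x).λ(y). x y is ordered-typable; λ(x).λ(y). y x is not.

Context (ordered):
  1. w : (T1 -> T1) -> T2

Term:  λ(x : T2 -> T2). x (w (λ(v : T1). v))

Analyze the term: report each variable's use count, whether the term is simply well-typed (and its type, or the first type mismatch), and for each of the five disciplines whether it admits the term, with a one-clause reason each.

use counts: w=1, x [bound]=1, v [bound]=1
use order (left to right): x, w, v
typing: ✓ — (T2 -> T2) -> T2
ordered: ✗, use order x, w, v needs exchange
linear: ✓, single use per variable (w, x, v)
affine: ✓, no duplicate uses among w, x, v
relevant: ✓, w, x, v: all used, weakening unneeded
unrestricted: ✓, type-checks ((T2 -> T2) -> T2) and nothing is barred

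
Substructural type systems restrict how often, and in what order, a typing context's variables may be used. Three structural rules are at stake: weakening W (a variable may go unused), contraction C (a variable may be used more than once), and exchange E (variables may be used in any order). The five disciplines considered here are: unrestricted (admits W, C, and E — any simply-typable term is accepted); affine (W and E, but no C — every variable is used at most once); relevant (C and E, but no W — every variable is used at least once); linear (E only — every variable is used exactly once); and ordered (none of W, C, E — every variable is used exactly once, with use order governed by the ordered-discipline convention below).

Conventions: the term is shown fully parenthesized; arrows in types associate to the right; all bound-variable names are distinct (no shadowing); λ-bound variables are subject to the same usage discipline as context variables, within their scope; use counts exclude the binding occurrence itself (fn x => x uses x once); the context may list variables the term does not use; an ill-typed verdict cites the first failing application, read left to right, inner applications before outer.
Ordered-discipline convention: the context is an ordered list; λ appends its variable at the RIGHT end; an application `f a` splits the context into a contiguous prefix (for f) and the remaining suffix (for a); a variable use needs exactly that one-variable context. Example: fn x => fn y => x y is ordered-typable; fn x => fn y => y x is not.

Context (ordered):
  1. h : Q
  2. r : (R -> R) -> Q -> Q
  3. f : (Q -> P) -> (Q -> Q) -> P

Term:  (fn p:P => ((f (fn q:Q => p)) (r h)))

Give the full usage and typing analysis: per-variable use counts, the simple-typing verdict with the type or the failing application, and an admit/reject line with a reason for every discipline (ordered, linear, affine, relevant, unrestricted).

counts: h: 1×; r: 1×; f: 1×; p [bound]: 1×; q [bound]: 0×
order of uses: f, p, r, h
typing: ill-typed: an application expects R -> R but receives Q
ordered: ✗, a type mismatch blocks all five
linear: ✗, the type mismatch rejects it
affine: ✗, not simply typable
relevant: ✗, fails simple typing
unrestricted: ✗, a type mismatch blocks all five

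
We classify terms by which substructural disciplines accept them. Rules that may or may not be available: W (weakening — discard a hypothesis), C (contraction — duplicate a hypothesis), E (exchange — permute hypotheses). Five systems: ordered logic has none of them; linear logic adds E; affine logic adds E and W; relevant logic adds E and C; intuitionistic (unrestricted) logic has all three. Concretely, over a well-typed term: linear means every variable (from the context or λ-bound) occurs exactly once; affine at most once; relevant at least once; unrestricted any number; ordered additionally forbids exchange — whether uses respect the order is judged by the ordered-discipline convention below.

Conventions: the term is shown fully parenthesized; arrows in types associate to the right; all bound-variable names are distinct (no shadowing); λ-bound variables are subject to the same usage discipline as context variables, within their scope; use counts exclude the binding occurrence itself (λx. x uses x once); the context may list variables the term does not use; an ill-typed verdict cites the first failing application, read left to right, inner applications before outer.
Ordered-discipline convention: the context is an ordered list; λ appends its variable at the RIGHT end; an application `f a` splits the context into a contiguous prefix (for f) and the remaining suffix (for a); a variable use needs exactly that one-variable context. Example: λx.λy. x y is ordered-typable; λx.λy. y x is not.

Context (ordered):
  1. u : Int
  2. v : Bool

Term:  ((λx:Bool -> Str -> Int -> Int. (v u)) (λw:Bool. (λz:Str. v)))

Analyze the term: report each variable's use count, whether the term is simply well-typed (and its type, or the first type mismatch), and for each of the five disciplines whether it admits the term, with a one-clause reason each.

use counts: u: 1; v: 2; x (bound): 0; w (bound): 0; z (bound): 0
uses in reading order: v, u, v
typing: ill-typed: non-function type Bool applied to an argument
ordered ✗ (a type mismatch blocks all five)
linear ✗ (the type mismatch rejects it)
affine ✗ (not simply typable)
relevant ✗ (fails simple typing)
unrestricted ✗ (a type mismatch blocks all five)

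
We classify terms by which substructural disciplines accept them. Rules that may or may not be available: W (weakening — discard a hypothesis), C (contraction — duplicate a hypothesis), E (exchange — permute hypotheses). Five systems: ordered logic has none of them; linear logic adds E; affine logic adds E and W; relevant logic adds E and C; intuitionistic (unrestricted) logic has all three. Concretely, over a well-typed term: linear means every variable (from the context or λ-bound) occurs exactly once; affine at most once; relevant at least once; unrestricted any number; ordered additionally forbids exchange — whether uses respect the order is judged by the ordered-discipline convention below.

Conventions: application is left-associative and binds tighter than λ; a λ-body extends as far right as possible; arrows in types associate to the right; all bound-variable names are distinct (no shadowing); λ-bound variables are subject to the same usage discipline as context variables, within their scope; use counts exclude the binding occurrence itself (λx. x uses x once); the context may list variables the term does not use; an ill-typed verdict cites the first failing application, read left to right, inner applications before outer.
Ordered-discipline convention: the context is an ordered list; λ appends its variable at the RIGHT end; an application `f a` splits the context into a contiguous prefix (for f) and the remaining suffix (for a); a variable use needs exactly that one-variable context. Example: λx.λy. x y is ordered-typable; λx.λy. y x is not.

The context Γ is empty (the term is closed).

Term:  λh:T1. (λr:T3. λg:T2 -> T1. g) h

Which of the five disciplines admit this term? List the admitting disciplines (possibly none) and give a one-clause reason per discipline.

admitted by: none
use counts: h [bound] ×1; r [bound] ×0; g [bound] ×1
left-to-right use order: g, h
typing: ill-typed: an application expects T3 but receives T1
ordered: ✗ — not simply typable
linear: ✗ — fails simple typing
affine: ✗ — a type mismatch blocks all five
relevant: ✗ — the type mismatch rejects it
unrestricted: ✗ — not simply typable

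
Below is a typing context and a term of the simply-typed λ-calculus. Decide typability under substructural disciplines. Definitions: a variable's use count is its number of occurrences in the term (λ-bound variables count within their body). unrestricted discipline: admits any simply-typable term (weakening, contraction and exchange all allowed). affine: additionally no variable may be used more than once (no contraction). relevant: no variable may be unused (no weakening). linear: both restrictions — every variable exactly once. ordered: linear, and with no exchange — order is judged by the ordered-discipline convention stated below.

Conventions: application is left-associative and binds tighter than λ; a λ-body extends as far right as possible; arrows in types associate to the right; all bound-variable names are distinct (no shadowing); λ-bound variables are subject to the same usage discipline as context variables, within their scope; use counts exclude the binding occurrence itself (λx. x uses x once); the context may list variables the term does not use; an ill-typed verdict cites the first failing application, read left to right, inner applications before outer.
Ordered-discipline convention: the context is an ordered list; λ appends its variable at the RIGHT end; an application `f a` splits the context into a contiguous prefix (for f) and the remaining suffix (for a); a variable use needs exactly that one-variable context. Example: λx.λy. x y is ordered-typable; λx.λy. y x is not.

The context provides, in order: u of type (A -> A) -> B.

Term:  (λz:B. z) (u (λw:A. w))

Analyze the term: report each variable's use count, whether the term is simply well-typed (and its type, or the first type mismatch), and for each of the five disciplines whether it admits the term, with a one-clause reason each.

use counts: u ×1, z (bound) ×1, w (bound) ×1
left-to-right use order: z, u, w
typing: well-typed at B
ordered: ✓, u, z, w: once each, no exchange needed
linear: ✓, exactly-once usage across u, z, w
affine: ✓, at most one use each (u, z, w)
relevant: ✓, at least one use each (u, z, w)
unrestricted: ✓, well-typed at B; no restrictions here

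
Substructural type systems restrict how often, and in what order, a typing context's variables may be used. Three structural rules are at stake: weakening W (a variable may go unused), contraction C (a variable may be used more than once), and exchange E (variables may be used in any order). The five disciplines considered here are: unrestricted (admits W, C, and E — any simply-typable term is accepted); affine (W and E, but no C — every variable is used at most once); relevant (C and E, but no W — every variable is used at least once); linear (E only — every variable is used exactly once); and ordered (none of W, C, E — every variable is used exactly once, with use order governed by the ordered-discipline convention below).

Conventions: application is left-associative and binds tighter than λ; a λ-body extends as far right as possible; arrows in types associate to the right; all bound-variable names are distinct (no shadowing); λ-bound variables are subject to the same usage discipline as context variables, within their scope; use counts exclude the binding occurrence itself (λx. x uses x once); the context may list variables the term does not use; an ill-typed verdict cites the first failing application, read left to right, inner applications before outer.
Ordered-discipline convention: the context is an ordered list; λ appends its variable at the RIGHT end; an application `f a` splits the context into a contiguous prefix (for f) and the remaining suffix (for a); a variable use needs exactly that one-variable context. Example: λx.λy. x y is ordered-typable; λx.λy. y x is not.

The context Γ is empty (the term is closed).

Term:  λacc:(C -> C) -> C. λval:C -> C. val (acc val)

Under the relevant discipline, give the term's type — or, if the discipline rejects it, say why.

term : ((C -> C) -> C) -> (C -> C) -> C
usage: acc [bound]: 1; val [bound]: 2
left-to-right use order: val, acc, val
typing: well-typed at ((C -> C) -> C) -> (C -> C) -> C
per-discipline verdicts: ordered ✗; linear ✗; affine ✗; relevant ✓; unrestricted ✓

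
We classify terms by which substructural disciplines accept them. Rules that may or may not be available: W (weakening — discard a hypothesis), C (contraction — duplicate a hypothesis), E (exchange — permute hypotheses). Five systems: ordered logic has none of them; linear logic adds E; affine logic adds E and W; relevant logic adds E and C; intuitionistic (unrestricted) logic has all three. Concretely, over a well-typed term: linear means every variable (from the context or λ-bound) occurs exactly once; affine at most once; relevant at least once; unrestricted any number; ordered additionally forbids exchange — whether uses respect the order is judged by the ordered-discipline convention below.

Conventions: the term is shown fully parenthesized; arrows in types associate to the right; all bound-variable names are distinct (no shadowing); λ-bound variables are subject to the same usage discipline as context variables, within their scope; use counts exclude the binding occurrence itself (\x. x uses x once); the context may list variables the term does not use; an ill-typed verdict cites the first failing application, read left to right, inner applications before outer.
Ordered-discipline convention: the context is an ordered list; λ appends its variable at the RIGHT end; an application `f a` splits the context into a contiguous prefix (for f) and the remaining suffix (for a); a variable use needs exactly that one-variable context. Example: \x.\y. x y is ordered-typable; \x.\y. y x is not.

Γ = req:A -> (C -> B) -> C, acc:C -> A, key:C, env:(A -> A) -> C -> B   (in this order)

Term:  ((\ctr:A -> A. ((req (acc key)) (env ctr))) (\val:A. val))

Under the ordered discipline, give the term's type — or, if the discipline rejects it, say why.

term : C
variable uses: req ×1, acc ×1, key ×1, env ×1, ctr (bound) ×1, val (bound) ×1
left-to-right use order: req, acc, key, env, ctr, val
typing: well-typed — term : C
across the five disciplines: ordered ✓ | linear ✓ | affine ✓ | relevant ✓ | unrestricted ✓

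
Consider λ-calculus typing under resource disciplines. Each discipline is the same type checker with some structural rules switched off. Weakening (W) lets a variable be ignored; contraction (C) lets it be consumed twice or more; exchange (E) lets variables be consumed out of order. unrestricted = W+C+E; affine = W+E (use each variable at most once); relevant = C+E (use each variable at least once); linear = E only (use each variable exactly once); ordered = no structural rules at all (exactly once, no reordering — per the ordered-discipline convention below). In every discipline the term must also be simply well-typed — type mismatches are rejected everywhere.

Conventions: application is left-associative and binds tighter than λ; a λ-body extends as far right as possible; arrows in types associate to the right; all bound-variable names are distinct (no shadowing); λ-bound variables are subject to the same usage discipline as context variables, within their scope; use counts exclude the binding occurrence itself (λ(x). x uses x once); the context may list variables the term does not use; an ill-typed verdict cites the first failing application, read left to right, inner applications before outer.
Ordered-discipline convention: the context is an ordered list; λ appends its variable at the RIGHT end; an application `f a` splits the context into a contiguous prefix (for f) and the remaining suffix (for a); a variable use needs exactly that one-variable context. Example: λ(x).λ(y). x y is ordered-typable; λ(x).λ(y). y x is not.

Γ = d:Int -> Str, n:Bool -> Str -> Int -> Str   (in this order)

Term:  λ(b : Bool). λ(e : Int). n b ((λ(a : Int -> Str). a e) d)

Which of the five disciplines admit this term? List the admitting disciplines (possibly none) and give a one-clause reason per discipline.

admitting disciplines: linear, affine, relevant, unrestricted
usage: d ×1; n ×1; b (bound) ×1; e (bound) ×1; a (bound) ×1
use order (left to right): n, b, a, e, d
typing: ✓ — Bool -> Int -> Int -> Str
ordered: ✗, needs exchange: uses follow n, b, a, e, d
linear: ✓, each of d, n, b, e, a used exactly once
affine: ✓, none of d, n, b, e, a used more than once
relevant: ✓, every one of d, n, b, e, a appears
unrestricted: ✓, simply typable at Bool -> Int -> Int -> Str; W, C, E all held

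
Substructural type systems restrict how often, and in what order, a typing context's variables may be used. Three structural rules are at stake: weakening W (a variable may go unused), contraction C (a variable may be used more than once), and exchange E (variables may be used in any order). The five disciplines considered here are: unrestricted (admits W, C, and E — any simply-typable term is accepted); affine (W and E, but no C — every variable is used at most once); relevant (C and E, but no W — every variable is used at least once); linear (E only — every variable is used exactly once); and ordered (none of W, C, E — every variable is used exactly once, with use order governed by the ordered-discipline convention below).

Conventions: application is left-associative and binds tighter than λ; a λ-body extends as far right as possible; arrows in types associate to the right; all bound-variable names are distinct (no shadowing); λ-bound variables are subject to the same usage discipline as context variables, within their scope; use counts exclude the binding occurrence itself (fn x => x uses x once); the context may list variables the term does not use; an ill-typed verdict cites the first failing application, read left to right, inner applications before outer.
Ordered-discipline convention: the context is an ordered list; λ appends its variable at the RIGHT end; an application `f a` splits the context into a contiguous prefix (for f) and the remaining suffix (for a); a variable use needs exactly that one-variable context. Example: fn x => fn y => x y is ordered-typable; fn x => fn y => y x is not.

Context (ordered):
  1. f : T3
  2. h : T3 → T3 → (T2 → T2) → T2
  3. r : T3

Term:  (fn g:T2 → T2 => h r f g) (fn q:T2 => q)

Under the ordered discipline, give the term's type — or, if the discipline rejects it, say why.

not well-typed under ordered — no contiguous prefix/suffix split fits h, r, f, g, q
counts: f=1, h=1, r=1, g (λ-bound)=1, q (λ-bound)=1
left-to-right use order: h, r, f, g, q
typing: well-typed at T2
all disciplines: ordered ✗ · linear ✓ · affine ✓ · relevant ✓ · unrestricted ✓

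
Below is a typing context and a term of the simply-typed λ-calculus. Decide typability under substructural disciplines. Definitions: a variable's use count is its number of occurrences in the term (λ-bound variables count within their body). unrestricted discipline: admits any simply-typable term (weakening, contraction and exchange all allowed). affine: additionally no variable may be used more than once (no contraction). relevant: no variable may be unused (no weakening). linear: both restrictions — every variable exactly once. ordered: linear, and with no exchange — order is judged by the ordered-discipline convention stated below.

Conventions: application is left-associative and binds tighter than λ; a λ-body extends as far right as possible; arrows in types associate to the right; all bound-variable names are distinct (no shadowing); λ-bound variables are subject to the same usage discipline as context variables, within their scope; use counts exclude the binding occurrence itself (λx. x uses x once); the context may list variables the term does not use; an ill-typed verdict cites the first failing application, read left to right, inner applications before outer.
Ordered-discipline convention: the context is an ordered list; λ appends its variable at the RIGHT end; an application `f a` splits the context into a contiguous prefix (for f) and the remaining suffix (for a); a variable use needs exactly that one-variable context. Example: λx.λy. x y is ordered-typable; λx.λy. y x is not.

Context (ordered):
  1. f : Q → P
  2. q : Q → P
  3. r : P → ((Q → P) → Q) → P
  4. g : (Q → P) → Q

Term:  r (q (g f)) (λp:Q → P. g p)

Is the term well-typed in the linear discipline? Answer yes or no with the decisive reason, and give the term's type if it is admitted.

no — repeated use of g ×2
counts: f: 1×, q: 1×, r: 1×, g: 2×, p (bound): 1×
left-to-right use order: r, q, g, f, g, p
typing: well-typed at P
per-discipline verdicts: ordered ✗ | linear ✗ | affine ✗ | relevant ✓ | unrestricted ✓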